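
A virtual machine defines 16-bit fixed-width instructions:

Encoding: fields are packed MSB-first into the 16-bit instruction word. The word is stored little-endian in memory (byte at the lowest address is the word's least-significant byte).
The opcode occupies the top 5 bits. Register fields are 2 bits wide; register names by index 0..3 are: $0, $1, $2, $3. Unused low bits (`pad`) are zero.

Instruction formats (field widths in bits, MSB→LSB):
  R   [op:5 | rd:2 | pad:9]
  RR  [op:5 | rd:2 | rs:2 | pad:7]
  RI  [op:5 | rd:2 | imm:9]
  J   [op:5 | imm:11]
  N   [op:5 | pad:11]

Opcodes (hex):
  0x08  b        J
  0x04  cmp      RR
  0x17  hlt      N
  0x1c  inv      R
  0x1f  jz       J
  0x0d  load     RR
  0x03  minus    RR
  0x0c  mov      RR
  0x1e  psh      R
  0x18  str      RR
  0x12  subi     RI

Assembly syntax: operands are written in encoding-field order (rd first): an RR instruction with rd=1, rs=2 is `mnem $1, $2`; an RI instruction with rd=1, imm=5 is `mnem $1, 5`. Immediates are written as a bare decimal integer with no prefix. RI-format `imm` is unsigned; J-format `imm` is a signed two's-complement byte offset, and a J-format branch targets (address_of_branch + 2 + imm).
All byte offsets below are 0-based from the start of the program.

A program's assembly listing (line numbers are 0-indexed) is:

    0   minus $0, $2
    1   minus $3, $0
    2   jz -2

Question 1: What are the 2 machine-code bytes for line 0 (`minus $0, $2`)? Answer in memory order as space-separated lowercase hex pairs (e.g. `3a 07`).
L0: minus op=0x3:5|rd=0:2|rs=2:2|pad=0:7 ⇒ 0x1900 ⇒ little 00 19

00 19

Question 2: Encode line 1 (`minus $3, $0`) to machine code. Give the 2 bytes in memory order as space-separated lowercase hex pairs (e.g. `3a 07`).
1. minus fields op=0x3:5|rd=3:2|rs=0:2|pad=0:7 → word 1e00h → 00 1e

00 1e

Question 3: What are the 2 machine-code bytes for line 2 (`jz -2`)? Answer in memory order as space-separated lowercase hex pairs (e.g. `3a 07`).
fe ff

2. jz fields op=0x1f:5|imm=-2:11 → word fffeh → fe ff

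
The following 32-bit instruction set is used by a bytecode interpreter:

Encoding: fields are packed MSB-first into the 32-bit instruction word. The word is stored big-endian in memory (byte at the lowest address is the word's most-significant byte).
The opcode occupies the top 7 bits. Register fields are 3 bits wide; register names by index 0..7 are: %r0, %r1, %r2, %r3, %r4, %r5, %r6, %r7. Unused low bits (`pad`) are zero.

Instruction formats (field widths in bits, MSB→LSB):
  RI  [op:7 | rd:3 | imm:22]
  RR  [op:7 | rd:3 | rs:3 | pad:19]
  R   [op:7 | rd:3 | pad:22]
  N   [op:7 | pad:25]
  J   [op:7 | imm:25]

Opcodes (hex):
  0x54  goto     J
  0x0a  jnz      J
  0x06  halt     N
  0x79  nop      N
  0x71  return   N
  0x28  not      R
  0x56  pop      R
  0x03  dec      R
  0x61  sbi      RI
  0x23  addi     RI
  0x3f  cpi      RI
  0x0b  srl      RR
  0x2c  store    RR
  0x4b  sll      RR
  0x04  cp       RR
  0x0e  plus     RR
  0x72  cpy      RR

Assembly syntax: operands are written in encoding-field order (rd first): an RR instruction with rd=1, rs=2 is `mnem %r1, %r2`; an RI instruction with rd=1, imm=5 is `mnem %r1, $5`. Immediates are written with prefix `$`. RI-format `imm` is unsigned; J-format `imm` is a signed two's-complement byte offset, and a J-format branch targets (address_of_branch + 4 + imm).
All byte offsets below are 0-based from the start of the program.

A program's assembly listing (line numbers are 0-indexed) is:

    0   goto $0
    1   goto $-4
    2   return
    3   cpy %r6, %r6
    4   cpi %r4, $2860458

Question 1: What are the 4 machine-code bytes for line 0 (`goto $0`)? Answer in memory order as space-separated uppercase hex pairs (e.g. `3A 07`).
line 0 (goto): pack op=0x54:7|imm=0:25 = 0xa8000000; big→ a8 00 00 00

A8 00 00 00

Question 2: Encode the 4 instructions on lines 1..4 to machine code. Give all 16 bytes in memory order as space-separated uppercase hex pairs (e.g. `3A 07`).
A9 FF FF FC E2 00 00 00 E5 B0 00 00 7F 2B A5 AA

L1: goto op=0x54:7|imm=-4:25 ⇒ 0xa9fffffc ⇒ big a9 ff ff fc
L2: return op=0x71:7|pad=0:25 ⇒ 0xe2000000 ⇒ big e2 00 00 00
L3: cpy op=0x72:7|rd=6:3|rs=6:3|pad=0:19 ⇒ 0xe5b00000 ⇒ big e5 b0 00 00
L4: cpi op=0x3f:7|rd=4:3|imm=2860458:22 ⇒ 0x7f2ba5aa ⇒ big 7f 2b a5 aa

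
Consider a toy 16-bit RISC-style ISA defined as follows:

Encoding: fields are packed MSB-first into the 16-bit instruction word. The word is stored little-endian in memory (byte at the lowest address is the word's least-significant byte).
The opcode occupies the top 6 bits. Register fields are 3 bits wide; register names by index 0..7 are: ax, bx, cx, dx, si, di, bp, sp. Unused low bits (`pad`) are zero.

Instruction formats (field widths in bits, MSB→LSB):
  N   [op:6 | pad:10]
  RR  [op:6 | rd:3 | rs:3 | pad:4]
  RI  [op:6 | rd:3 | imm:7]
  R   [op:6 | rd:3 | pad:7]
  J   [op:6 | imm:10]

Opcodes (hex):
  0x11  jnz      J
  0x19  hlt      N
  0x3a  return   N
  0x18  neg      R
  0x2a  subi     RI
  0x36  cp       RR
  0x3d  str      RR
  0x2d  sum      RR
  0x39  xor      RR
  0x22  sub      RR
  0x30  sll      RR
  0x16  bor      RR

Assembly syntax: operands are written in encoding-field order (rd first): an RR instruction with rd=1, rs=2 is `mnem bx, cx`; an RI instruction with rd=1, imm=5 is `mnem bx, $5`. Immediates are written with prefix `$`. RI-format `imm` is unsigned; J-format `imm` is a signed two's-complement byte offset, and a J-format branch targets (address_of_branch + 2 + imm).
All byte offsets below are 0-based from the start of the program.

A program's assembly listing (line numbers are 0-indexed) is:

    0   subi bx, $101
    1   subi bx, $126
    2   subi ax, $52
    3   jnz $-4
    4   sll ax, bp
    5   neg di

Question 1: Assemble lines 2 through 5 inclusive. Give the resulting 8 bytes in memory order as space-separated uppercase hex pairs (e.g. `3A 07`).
34 A8 FC 47 60 C0 80 62

L2: subi op=0x2a:6|rd=0:3|imm=52:7 ⇒ 0xa834 ⇒ little 34 a8
L3: jnz op=0x11:6|imm=-4:10 ⇒ 0x47fc ⇒ little fc 47
L4: sll op=0x30:6|rd=0:3|rs=6:3|pad=0:4 ⇒ 0xc060 ⇒ little 60 c0
L5: neg op=0x18:6|rd=5:3|pad=0:7 ⇒ 0x6280 ⇒ little 80 62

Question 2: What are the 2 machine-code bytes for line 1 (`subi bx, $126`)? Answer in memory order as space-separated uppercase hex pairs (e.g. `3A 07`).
FE A8

1. subi fields op=0x2a:6|rd=1:3|imm=126:7 → word a8feh → fe a8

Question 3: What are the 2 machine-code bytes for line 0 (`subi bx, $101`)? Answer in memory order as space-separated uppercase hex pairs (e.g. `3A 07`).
E5 A8

line 0 (subi): pack op=0x2a:6|rd=1:3|imm=101:7 = 0xa8e5; little→ e5 a8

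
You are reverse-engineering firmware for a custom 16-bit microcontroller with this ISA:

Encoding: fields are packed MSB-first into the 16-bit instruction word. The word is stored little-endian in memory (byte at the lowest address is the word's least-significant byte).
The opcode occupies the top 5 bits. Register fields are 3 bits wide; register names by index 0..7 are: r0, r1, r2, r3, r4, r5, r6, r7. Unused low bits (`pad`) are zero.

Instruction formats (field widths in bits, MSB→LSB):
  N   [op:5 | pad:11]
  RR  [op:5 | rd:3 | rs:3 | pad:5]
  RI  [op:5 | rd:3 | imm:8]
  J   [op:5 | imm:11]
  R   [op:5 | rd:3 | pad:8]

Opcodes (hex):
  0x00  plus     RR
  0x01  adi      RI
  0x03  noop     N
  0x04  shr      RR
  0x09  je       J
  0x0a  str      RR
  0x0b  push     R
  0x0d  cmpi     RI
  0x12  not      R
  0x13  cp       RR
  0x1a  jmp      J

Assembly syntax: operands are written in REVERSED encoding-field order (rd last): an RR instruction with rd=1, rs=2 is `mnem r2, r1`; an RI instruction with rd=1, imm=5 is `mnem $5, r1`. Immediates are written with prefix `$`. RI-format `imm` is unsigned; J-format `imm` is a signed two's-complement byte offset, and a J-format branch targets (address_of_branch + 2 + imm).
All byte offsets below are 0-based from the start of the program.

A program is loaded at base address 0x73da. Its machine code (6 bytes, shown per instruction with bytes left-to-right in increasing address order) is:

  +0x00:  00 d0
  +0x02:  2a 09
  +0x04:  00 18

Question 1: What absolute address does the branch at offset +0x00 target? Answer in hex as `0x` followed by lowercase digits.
off 0x00: read 00 d0 as little → 0xd000
  op=0xd000>>11=0x1a ⇒ jmp (J)
  [10:0] imm=0 = $0
  target = base 0x73da + off 0x00 + 2 + imm 0 = 0x73dc

0x73dc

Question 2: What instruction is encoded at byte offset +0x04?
noop

+0x04: 00 18 ⇒ word 0x1800 (little)
  top 5b → 0x3 → noop [N]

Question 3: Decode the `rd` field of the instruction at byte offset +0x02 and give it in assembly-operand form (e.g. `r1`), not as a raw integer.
r1

@+02  little-endian(2a 09) = 0x092a
  op=0x092a>>11=0x1 ⇒ adi (RI)
  [10:8] rd=1 = r1
  [7:0] imm=42 = $42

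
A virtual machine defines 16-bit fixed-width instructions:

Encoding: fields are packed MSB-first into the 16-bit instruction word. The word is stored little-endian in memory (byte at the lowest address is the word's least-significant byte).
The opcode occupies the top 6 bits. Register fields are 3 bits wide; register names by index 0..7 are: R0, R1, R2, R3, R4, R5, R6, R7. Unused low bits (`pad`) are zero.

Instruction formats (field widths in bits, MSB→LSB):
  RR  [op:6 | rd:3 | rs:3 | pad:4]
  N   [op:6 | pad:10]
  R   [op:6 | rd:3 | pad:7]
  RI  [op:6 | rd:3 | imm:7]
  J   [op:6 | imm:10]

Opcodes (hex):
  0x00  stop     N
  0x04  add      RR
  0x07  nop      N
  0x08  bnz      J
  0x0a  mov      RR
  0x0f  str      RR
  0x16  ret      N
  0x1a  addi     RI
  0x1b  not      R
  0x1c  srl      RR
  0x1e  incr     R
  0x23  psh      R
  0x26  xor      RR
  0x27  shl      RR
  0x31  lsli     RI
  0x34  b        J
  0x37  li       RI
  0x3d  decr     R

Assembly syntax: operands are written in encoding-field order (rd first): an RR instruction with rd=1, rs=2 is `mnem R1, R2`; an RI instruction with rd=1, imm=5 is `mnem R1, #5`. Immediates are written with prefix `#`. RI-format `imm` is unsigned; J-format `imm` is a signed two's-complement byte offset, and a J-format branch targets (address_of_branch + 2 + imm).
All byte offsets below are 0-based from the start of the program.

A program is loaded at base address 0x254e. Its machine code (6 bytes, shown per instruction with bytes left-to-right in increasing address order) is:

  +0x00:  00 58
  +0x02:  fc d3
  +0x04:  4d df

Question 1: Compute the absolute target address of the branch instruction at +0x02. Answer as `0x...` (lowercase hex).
0x254e

[02] fc d3 → 0xd3fc
  top 6b → 0x34 → b [J]
  [9:0] imm=1020 (s10→-4) = #-4
  target = base 0x254e + off 0x02 + 2 + imm -4 = 0x254e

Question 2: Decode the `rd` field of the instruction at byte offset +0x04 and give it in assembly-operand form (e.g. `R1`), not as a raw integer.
R6

off 0x04: read 4d df as little → 0xdf4d
  op=0xdf4d>>10=0x37 ⇒ li (RI)
  rd@[9:7]=0x6 ⇒ R6
  imm@[6:0]=0x4d ⇒ #77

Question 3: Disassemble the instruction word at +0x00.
@+00  little-endian(00 58) = 0x5800
  opcode bits[15:10]=0x16: ret/N

ret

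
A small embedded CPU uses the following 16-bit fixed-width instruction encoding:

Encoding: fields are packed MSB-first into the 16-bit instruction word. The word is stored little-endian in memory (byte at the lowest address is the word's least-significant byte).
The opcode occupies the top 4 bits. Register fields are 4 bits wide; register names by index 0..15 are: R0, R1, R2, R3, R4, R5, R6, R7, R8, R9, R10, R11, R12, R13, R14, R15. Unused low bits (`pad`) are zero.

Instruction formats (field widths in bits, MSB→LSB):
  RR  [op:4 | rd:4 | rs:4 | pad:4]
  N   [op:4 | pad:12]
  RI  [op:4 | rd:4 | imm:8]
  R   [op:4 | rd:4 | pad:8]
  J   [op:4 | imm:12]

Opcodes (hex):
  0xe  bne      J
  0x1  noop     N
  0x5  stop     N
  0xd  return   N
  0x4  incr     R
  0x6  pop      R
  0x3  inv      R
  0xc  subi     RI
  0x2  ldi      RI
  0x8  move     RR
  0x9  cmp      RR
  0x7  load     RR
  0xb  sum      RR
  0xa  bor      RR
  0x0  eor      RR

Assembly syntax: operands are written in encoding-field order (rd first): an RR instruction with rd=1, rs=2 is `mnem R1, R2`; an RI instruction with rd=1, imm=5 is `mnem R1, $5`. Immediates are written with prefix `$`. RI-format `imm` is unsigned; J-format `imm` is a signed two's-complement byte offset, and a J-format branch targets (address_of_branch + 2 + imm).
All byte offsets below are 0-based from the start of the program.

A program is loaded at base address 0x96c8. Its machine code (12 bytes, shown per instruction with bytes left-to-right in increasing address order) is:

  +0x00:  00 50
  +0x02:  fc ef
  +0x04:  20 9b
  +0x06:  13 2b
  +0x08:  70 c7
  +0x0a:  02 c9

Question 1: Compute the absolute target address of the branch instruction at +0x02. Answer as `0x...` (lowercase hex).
0x96c8

off 0x02: read fc ef as little → 0xeffc
  opcode bits[15:12]=0xe: bne/J
  [11:0] imm=4092 (s12→-4) = $-4
  target = base 0x96c8 + off 0x02 + 2 + imm -4 = 0x96c8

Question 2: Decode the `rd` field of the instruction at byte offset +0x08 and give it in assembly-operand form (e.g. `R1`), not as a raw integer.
R7

@+08  little-endian(70 c7) = 0xc770
  top 4b → 0xc → subi [RI]
  [11:8] rd=7 = R7
  [7:0] imm=112 = $112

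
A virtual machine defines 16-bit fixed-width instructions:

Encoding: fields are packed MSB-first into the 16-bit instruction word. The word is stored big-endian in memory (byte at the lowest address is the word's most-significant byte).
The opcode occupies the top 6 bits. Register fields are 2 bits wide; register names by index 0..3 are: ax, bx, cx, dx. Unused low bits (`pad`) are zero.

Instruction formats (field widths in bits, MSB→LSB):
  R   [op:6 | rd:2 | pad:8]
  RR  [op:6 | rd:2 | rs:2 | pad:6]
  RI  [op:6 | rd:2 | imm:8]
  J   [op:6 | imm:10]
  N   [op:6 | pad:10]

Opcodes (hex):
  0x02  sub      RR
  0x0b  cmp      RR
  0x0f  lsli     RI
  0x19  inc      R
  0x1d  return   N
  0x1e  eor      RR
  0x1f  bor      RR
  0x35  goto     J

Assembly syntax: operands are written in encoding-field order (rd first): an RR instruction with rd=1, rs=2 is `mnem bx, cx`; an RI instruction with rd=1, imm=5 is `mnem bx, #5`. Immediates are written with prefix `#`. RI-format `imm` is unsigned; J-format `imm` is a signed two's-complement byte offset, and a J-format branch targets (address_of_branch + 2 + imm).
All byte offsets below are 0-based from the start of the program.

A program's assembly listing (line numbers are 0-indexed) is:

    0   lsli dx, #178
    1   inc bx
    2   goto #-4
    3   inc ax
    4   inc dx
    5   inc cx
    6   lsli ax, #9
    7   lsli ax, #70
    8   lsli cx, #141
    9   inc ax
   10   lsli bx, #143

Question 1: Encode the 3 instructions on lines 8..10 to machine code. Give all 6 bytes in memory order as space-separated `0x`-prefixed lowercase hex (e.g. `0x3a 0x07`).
8. lsli fields op=0xf:6|rd=2:2|imm=141:8 → word 3e8dh → 3e 8d
9. inc fields op=0x19:6|rd=0:2|pad=0:8 → word 6400h → 64 00
10. lsli fields op=0xf:6|rd=1:2|imm=143:8 → word 3d8fh → 3d 8f

0x3e 0x8d 0x64 0x00 0x3d 0x8f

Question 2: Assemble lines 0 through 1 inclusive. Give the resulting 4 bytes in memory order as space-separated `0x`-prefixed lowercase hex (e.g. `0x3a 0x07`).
0. lsli fields op=0xf:6|rd=3:2|imm=178:8 → word 3fb2h → 3f b2
1. inc fields op=0x19:6|rd=1:2|pad=0:8 → word 6500h → 65 00

0x3f 0xb2 0x65 0x00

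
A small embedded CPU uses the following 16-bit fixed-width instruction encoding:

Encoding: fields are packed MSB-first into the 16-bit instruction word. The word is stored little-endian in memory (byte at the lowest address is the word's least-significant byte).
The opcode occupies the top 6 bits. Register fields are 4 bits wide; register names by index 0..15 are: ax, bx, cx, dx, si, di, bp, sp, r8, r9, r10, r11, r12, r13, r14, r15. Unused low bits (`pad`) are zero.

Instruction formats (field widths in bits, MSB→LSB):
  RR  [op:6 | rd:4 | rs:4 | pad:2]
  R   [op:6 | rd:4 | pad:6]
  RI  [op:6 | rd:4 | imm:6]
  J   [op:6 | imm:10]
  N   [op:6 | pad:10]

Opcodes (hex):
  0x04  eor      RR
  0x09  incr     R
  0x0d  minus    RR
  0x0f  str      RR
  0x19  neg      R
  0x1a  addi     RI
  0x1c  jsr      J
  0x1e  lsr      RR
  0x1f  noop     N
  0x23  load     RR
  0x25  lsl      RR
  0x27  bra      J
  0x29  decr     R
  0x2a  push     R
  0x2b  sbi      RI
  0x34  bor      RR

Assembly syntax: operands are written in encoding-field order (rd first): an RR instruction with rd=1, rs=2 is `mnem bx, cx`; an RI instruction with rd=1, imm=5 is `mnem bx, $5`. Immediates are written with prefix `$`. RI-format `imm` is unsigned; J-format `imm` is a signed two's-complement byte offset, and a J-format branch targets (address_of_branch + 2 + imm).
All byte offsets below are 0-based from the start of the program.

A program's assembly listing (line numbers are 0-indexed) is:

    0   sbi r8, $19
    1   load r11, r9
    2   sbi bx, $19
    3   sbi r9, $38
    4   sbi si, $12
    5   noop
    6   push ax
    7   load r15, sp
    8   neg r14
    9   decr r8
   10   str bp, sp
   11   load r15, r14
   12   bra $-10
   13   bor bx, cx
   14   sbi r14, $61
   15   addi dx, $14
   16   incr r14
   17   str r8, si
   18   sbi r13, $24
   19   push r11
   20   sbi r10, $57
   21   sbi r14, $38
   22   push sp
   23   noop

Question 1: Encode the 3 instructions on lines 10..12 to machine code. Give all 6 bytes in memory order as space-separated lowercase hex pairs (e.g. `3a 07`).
9c 3d f8 8f f6 9f

L10: str op=0xf:6|rd=6:4|rs=7:4|pad=0:2 ⇒ 0x3d9c ⇒ little 9c 3d
L11: load op=0x23:6|rd=15:4|rs=14:4|pad=0:2 ⇒ 0x8ff8 ⇒ little f8 8f
L12: bra op=0x27:6|imm=-10:10 ⇒ 0x9ff6 ⇒ little f6 9f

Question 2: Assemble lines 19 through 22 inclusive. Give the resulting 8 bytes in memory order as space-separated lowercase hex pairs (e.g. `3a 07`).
19. push fields op=0x2a:6|rd=11:4|pad=0:6 → word aac0h → c0 aa
20. sbi fields op=0x2b:6|rd=10:4|imm=57:6 → word aeb9h → b9 ae
21. sbi fields op=0x2b:6|rd=14:4|imm=38:6 → word afa6h → a6 af
22. push fields op=0x2a:6|rd=7:4|pad=0:6 → word a9c0h → c0 a9

c0 aa b9 ae a6 af c0 a9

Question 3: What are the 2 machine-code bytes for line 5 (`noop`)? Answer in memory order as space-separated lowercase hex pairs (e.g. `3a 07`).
5. noop fields op=0x1f:6|pad=0:10 → word 7c00h → 00 7c

00 7c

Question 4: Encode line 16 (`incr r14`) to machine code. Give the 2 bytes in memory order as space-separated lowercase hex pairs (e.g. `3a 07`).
L16: incr op=0x9:6|rd=14:4|pad=0:6 ⇒ 0x2780 ⇒ little 80 27

80 27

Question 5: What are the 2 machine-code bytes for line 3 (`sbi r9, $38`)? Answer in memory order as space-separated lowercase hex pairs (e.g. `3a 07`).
L3: sbi op=0x2b:6|rd=9:4|imm=38:6 ⇒ 0xae66 ⇒ little 66 ae

66 ae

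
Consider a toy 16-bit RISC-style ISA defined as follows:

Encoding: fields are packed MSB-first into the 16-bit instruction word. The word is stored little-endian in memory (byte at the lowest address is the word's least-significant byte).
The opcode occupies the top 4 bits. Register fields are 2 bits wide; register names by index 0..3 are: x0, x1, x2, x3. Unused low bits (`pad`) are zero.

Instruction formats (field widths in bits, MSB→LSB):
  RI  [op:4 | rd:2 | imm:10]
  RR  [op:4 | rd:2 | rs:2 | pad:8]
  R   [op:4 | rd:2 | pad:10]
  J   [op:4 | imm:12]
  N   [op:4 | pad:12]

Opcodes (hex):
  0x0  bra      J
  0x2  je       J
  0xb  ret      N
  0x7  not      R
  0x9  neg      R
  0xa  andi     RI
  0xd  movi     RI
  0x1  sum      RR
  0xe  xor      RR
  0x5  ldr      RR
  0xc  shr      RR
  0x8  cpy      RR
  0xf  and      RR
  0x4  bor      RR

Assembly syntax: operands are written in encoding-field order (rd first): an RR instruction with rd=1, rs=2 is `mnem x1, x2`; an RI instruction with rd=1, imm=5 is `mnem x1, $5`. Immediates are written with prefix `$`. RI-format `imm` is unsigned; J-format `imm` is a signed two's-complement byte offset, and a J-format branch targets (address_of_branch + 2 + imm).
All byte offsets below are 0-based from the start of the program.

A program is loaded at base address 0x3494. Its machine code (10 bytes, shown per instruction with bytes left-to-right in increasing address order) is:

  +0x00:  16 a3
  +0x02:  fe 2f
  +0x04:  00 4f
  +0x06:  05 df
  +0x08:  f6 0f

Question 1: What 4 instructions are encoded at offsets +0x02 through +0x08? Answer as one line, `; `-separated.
je $-2; bor x3, x3; movi x3, $773; bra $-10

off 0x02: read fe 2f as little → 0x2ffe
  opcode bits[15:12]=0x2: je/J
  [11:0] imm=4094 (s12→-2) = $-2
off 0x04: read 00 4f as little → 0x4f00
  opcode bits[15:12]=0x4: bor/RR
  [11:10] rd=3 = x3
  [9:8] rs=3 = x3
off 0x06: read 05 df as little → 0xdf05
  opcode bits[15:12]=0xd: movi/RI
  [11:10] rd=3 = x3
  [9:0] imm=773 = $773
off 0x08: read f6 0f as little → 0x0ff6
  opcode bits[15:12]=0x0: bra/J
  [11:0] imm=4086 (s12→-10) = $-10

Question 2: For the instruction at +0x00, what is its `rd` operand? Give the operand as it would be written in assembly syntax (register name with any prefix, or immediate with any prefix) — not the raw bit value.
+0x00: 16 a3 ⇒ word 0xa316 (little)
  opcode bits[15:12]=0xa: andi/RI
  [11:10] rd=0 = x0
  [9:0] imm=790 = $790

x0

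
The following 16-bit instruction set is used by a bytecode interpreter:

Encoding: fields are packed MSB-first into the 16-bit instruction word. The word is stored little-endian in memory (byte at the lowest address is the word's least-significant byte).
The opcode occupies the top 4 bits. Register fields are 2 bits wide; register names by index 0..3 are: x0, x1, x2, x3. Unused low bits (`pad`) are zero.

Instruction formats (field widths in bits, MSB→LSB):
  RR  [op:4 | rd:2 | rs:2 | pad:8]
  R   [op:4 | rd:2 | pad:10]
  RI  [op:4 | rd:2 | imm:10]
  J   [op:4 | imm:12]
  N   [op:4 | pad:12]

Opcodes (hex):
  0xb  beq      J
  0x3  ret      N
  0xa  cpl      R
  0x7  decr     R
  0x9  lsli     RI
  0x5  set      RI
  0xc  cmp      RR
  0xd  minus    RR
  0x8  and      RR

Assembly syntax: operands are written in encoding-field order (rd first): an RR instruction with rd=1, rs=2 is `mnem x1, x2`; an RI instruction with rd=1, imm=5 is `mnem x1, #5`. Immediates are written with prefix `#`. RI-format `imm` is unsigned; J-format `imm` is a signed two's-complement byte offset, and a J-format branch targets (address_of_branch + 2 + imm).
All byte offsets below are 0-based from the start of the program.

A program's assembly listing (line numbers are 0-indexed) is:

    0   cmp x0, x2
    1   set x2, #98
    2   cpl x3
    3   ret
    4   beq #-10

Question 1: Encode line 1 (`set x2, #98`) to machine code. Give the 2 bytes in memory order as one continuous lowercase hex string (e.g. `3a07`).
6258

L1: set op=0x5:4|rd=2:2|imm=98:10 ⇒ 0x5862 ⇒ little 62 58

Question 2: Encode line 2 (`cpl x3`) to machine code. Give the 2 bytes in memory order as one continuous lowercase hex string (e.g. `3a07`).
00ac

line 2 (cpl): pack op=0xa:4|rd=3:2|pad=0:10 = 0xac00; little→ 00 ac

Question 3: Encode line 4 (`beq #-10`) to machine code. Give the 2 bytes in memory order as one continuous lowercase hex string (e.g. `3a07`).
f6bf

line 4 (beq): pack op=0xb:4|imm=-10:12 = 0xbff6; little→ f6 bf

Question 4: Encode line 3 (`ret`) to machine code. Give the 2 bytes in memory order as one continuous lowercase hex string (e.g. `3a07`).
0030

line 3 (ret): pack op=0x3:4|pad=0:12 = 0x3000; little→ 00 30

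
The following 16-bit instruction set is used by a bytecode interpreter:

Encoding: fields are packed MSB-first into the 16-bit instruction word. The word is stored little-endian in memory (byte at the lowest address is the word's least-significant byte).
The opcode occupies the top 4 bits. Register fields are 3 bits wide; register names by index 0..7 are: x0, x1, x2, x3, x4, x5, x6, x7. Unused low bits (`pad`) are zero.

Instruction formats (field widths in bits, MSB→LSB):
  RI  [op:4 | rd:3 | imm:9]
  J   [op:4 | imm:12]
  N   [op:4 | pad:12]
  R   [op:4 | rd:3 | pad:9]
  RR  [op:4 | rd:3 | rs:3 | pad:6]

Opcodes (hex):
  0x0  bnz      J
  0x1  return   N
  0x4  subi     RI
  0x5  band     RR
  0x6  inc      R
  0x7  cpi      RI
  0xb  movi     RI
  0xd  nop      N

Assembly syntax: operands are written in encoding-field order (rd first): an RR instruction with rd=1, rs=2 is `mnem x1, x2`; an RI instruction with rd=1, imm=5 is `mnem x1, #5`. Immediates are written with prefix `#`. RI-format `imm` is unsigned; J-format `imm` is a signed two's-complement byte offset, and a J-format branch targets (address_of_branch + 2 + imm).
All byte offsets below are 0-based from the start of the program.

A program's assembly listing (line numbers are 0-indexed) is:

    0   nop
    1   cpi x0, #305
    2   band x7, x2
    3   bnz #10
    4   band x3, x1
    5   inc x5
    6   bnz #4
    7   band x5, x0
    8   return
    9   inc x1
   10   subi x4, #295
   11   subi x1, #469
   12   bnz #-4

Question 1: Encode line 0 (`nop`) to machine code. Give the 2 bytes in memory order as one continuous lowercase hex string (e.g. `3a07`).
line 0 (nop): pack op=0xd:4|pad=0:12 = 0xd000; little→ 00 d0

00d0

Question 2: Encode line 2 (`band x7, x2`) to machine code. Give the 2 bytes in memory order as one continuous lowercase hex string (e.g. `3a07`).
805e

line 2 (band): pack op=0x5:4|rd=7:3|rs=2:3|pad=0:6 = 0x5e80; little→ 80 5e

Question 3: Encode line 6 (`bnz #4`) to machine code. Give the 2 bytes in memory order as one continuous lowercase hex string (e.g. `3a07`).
line 6 (bnz): pack op=0x0:4|imm=4:12 = 0x0004; little→ 04 00

0400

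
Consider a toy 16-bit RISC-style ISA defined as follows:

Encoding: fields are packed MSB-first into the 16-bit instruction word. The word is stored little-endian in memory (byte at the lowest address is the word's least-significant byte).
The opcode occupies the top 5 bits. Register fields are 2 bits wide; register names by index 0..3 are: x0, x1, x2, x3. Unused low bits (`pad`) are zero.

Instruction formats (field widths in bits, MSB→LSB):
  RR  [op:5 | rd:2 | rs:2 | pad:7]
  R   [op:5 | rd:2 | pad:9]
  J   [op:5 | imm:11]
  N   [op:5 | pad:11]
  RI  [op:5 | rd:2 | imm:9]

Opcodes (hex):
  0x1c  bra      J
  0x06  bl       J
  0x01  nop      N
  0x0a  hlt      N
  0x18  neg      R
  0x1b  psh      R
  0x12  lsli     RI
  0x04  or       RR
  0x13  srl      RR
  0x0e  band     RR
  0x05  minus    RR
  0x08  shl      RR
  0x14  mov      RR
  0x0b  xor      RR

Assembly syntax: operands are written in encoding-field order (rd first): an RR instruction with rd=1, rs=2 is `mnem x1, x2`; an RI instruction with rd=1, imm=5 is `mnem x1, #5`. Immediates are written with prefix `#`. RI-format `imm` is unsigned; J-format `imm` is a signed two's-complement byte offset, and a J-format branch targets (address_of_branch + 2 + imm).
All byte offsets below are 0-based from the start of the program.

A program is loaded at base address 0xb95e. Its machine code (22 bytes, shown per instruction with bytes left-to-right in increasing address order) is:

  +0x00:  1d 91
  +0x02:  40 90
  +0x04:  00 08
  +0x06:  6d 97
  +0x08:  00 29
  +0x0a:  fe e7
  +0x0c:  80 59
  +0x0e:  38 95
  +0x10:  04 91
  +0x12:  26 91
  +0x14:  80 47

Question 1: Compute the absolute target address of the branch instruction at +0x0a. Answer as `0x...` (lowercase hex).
@+0a  little-endian(fe e7) = 0xe7fe
  opcode bits[15:11]=0x1c: bra/J
  imm: (w>>0)&0x7ff=0x7fe (s11→-2) → #-2
  target = base 0xb95e + off 0x0a + 2 + imm -2 = 0xb968

0xb968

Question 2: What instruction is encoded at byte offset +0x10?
lsli x0, #260

off 0x10: read 04 91 as little → 0x9104
  opcode bits[15:11]=0x12: lsli/RI
  rd@[10:9]=0x0 ⇒ x0
  imm@[8:0]=0x104 ⇒ #260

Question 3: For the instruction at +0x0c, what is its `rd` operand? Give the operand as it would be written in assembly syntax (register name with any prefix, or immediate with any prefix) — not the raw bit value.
@+0c  little-endian(80 59) = 0x5980
  op=0x5980>>11=0xb ⇒ xor (RR)
  [10:9] rd=0 = x0
  [8:7] rs=3 = x3

x0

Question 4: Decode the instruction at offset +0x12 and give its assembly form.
off 0x12: read 26 91 as little → 0x9126
  opcode bits[15:11]=0x12: lsli/RI
  [10:9] rd=0 = x0
  [8:0] imm=294 = #294

lsli x0, #294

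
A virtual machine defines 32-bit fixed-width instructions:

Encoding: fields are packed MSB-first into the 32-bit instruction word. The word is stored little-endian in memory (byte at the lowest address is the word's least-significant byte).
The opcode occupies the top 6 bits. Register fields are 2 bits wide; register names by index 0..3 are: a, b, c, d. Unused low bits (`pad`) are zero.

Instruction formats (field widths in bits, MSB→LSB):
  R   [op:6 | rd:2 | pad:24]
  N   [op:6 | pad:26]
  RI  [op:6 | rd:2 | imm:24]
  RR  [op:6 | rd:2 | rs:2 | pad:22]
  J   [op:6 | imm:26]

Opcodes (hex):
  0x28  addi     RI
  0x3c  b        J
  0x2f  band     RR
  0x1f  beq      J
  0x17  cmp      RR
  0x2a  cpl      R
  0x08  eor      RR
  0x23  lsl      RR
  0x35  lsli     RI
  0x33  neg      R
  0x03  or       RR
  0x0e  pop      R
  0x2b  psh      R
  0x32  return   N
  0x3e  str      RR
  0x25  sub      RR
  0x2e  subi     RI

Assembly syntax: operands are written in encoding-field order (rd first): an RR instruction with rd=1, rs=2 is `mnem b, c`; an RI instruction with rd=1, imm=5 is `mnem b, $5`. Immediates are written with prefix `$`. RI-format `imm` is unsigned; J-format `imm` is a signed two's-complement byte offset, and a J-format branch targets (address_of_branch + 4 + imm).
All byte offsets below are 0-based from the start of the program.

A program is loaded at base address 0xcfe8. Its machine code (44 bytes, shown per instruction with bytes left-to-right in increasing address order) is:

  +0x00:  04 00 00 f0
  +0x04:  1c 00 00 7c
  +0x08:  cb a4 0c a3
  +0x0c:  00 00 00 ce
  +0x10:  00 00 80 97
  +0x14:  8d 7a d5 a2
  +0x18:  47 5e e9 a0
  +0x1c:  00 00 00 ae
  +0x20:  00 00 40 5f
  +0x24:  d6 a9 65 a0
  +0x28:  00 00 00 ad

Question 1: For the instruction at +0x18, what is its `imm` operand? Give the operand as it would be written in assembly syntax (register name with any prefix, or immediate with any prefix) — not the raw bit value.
+0x18: 47 5e e9 a0 ⇒ word 0xa0e95e47 (little)
  opcode bits[31:26]=0x28: addi/RI
  rd: (w>>24)&0x3=0x0 → a
  imm: (w>>0)&0xffffff=0xe95e47 → $15294023

$15294023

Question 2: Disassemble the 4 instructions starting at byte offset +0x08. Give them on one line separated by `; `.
addi d, $828619; neg c; sub d, c; addi c, $13990541

@+08  little-endian(cb a4 0c a3) = 0xa30ca4cb
  opcode bits[31:26]=0x28: addi/RI
  rd@[25:24]=0x3 ⇒ d
  imm@[23:0]=0xca4cb ⇒ $828619
@+0c  little-endian(00 00 00 ce) = 0xce000000
  opcode bits[31:26]=0x33: neg/R
  rd@[25:24]=0x2 ⇒ c
@+10  little-endian(00 00 80 97) = 0x97800000
  opcode bits[31:26]=0x25: sub/RR
  rd@[25:24]=0x3 ⇒ d
  rs@[23:22]=0x2 ⇒ c
@+14  little-endian(8d 7a d5 a2) = 0xa2d57a8d
  opcode bits[31:26]=0x28: addi/RI
  rd@[25:24]=0x2 ⇒ c
  imm@[23:0]=0xd57a8d ⇒ $13990541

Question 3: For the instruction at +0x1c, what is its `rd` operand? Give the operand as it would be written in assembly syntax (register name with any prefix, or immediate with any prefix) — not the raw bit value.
off 0x1c: read 00 00 00 ae as little → 0xae000000
  op=0xae000000>>26=0x2b ⇒ psh (R)
  [25:24] rd=2 = c

c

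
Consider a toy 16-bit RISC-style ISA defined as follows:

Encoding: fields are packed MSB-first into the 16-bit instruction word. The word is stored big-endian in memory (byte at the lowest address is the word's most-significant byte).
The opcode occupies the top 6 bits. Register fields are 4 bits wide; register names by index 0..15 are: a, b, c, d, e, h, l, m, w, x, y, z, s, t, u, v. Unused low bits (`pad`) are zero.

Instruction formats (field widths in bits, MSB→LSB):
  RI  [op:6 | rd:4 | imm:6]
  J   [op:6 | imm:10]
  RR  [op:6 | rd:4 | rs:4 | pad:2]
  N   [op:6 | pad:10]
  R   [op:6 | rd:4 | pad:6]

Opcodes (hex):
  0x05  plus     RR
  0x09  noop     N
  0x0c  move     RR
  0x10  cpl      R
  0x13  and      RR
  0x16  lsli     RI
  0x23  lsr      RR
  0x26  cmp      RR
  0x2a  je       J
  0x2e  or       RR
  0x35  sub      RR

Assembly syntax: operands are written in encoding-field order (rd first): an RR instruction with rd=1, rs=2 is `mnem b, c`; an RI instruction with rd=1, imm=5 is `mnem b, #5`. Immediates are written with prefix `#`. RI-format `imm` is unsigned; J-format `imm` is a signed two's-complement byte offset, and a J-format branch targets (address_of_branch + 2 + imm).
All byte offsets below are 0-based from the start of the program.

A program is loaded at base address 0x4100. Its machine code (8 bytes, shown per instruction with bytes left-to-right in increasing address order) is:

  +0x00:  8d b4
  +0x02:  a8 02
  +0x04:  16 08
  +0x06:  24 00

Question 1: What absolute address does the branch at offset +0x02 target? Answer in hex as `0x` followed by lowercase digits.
off 0x02: read a8 02 as big → 0xa802
  op=0xa802>>10=0x2a ⇒ je (J)
  [9:0] imm=2 = #2
  target = base 0x4100 + off 0x02 + 2 + imm 2 = 0x4106

0x4106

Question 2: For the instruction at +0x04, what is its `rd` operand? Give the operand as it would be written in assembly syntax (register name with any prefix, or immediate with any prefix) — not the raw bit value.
off 0x04: read 16 08 as big → 0x1608
  op=0x1608>>10=0x5 ⇒ plus (RR)
  [9:6] rd=8 = w
  [5:2] rs=2 = c

w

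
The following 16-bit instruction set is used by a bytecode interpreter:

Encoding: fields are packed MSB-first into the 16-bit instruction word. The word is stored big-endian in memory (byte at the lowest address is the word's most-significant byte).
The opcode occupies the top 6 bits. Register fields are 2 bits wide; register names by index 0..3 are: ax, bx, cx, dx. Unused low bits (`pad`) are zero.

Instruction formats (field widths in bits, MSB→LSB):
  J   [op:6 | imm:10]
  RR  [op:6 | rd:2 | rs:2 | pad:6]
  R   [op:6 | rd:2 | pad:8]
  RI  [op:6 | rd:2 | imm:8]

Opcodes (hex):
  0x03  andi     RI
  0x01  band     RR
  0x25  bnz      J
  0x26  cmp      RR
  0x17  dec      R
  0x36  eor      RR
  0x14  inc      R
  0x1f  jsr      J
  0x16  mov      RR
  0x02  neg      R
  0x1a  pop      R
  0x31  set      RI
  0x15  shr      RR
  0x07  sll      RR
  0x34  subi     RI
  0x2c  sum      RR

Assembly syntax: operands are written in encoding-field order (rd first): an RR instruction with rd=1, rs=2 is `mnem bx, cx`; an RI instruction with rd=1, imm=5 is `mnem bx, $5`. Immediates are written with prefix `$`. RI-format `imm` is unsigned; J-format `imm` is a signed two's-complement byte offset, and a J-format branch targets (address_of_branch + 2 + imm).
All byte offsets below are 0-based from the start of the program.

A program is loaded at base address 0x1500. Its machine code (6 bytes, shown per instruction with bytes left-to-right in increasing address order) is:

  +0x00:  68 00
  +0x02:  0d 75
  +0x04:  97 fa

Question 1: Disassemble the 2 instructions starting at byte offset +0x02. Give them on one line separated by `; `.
andi bx, $117; bnz $-6

+0x02: 0d 75 ⇒ word 0x0d75 (big)
  opcode bits[15:10]=0x3: andi/RI
  [9:8] rd=1 = bx
  [7:0] imm=117 = $117
+0x04: 97 fa ⇒ word 0x97fa (big)
  opcode bits[15:10]=0x25: bnz/J
  [9:0] imm=1018 (s10→-6) = $-6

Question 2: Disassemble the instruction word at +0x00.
@+00  big-endian(68 00) = 0x6800
  top 6b → 0x1a → pop [R]
  [9:8] rd=0 = ax

pop ax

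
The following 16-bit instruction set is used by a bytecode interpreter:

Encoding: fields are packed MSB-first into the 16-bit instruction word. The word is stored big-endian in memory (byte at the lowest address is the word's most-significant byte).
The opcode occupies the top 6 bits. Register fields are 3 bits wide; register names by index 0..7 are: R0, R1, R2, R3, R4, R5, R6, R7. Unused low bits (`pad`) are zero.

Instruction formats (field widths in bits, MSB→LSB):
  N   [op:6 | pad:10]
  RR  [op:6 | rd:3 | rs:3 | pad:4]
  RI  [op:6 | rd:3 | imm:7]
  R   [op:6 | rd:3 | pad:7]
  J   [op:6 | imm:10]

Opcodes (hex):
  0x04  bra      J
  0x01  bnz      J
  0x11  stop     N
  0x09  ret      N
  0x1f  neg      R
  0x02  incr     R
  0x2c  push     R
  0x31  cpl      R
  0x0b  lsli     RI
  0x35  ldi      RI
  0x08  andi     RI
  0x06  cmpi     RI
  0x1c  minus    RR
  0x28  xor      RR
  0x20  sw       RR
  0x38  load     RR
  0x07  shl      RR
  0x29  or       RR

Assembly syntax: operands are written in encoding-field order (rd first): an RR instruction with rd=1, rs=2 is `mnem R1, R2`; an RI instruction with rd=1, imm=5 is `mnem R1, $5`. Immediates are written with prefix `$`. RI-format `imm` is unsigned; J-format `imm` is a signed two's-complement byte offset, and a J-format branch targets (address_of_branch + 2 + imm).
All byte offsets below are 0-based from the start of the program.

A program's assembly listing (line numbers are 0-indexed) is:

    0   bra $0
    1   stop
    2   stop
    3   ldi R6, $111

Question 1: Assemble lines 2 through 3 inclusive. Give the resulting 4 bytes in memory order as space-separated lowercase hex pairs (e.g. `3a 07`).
44 00 d7 6f

line 2 (stop): pack op=0x11:6|pad=0:10 = 0x4400; big→ 44 00
line 3 (ldi): pack op=0x35:6|rd=6:3|imm=111:7 = 0xd76f; big→ d7 6f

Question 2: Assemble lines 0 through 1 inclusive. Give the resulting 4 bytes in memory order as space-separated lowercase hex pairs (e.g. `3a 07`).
L0: bra op=0x4:6|imm=0:10 ⇒ 0x1000 ⇒ big 10 00
L1: stop op=0x11:6|pad=0:10 ⇒ 0x4400 ⇒ big 44 00

10 00 44 00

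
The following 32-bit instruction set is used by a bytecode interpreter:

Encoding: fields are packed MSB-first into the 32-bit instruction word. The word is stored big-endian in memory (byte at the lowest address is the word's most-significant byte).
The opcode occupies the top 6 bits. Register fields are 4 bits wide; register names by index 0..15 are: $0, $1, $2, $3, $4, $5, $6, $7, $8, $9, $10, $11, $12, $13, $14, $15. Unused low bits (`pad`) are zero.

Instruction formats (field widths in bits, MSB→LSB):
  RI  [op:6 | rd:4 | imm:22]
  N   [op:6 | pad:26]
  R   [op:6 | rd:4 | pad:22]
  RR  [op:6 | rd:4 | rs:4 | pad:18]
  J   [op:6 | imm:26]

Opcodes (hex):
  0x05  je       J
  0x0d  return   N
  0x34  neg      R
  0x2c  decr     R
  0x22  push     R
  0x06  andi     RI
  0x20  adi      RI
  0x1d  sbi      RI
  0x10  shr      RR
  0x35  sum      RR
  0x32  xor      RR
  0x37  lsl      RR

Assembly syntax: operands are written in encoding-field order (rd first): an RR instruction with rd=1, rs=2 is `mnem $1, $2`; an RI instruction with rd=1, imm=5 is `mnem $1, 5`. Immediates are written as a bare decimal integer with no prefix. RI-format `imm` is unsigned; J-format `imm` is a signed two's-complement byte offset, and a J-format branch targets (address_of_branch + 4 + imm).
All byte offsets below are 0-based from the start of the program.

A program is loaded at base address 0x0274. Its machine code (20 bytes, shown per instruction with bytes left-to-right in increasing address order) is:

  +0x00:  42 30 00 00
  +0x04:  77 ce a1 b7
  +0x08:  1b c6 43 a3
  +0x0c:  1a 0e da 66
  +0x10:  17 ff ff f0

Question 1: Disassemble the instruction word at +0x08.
andi $15, 410531

+0x08: 1b c6 43 a3 ⇒ word 0x1bc643a3 (big)
  top 6b → 0x6 → andi [RI]
  rd@[25:22]=0xf ⇒ $15
  imm@[21:0]=0x643a3 ⇒ 410531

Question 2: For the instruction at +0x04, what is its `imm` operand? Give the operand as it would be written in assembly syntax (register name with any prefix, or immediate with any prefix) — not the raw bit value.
958903

[04] 77 ce a1 b7 → 0x77cea1b7
  opcode bits[31:26]=0x1d: sbi/RI
  rd: (w>>22)&0xf=0xf → $15
  imm: (w>>0)&0x3fffff=0xea1b7 → 958903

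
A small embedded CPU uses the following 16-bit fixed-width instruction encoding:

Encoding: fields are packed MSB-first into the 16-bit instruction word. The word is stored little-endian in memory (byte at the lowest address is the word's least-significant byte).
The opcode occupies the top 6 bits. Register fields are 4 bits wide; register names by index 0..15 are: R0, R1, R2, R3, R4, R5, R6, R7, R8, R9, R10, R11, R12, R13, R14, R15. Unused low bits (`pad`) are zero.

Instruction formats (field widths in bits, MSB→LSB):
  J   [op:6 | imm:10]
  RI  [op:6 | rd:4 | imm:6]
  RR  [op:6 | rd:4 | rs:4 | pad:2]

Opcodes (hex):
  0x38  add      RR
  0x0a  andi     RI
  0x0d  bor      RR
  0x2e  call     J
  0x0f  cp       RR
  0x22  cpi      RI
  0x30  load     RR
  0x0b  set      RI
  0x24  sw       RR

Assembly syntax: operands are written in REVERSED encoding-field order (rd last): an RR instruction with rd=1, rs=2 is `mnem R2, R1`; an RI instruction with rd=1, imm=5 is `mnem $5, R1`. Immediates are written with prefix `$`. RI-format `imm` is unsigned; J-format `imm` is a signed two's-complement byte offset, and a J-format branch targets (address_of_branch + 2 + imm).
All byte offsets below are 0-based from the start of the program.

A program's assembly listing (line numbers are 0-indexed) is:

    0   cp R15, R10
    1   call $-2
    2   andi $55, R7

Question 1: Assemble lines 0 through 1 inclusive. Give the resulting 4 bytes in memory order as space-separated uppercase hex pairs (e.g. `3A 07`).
0. cp fields op=0xf:6|rd=10:4|rs=15:4|pad=0:2 → word 3ebch → bc 3e
1. call fields op=0x2e:6|imm=-2:10 → word bbfeh → fe bb

BC 3E FE BB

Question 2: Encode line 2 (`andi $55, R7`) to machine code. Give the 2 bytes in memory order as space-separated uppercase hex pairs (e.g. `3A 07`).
2. andi fields op=0xa:6|rd=7:4|imm=55:6 → word 29f7h → f7 29

F7 29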